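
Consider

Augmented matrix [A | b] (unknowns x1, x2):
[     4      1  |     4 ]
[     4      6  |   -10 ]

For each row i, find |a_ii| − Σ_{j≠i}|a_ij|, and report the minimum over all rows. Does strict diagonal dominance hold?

2

row 1: |4| − (1) = 3
row 2: |6| − (4) = 2
minimum over rows = 2 → strictly diagonally dominant (convergence guaranteed)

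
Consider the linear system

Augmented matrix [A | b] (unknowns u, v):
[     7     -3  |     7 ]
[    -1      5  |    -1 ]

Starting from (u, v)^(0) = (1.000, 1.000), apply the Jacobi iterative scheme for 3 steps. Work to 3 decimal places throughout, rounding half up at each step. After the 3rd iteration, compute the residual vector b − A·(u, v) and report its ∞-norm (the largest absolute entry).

Iteration 1:
  u = (7 - (-3)·1.000) / (7) = 1.429
  v = (-1 - (-1)·1.000) / (5) = 0.000
Iteration 2:
  u = (7 - (-3)·0.000) / (7) = 1.000
  v = (-1 - (-1)·1.429) / (5) = 0.086
Iteration 3:
  u = (7 - (-3)·0.086) / (7) = 1.037
  v = (-1 - (-1)·1.000) / (5) = 0.000
Residual b − A·x = (-0.259, 0.037); ∞-norm = 0.259

0.259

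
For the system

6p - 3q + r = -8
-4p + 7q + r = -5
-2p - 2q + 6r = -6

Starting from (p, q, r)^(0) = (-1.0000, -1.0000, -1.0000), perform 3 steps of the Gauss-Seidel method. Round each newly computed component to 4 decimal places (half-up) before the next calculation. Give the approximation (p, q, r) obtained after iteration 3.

(-1.7006, -1.3922, -2.0309)

Iteration 1:
  p = (-8 - (-3)·-1.0000 - (1)·-1.0000) / (6) = -1.6667
  q = (-5 - (-4)·-1.6667 - (1)·-1.0000) / (7) = -1.5238
  r = (-6 - (-2)·-1.6667 - (-2)·-1.5238) / (6) = -2.0635
Iteration 2:
  p = (-8 - (-3)·-1.5238 - (1)·-2.0635) / (6) = -1.7513
  q = (-5 - (-4)·-1.7513 - (1)·-2.0635) / (7) = -1.4202
  r = (-6 - (-2)·-1.7513 - (-2)·-1.4202) / (6) = -2.0572
Iteration 3:
  p = (-8 - (-3)·-1.4202 - (1)·-2.0572) / (6) = -1.7006
  q = (-5 - (-4)·-1.7006 - (1)·-2.0572) / (7) = -1.3922
  r = (-6 - (-2)·-1.7006 - (-2)·-1.3922) / (6) = -2.0309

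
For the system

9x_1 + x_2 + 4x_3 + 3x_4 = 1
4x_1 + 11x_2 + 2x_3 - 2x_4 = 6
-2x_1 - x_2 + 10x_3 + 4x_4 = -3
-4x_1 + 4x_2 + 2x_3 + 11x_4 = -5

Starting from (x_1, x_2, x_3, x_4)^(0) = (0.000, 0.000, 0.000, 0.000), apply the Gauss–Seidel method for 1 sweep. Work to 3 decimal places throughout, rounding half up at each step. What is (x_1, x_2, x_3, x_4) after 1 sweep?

Iteration 1:
  x_1 = (1 - (1)·0.000 - (4)·0.000 - (3)·0.000) / (9) = 0.111
  x_2 = (6 - (4)·0.111 - (2)·0.000 - (-2)·0.000) / (11) = 0.505
  x_3 = (-3 - (-2)·0.111 - (-1)·0.505 - (4)·0.000) / (10) = -0.227
  x_4 = (-5 - (-4)·0.111 - (4)·0.505 - (2)·-0.227) / (11) = -0.557

(0.111, 0.505, -0.227, -0.557)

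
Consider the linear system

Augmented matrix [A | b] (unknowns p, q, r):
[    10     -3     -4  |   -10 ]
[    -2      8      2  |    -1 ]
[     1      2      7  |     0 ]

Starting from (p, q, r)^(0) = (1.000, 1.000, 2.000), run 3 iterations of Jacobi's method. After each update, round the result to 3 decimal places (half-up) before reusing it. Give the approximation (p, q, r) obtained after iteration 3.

Iteration 1:
  p = (-10 - (-3)·1.000 - (-4)·2.000) / (10) = 0.100
  q = (-1 - (-2)·1.000 - (2)·2.000) / (8) = -0.375
  r = (0 - (1)·1.000 - (2)·1.000) / (7) = -0.429
Iteration 2:
  p = (-10 - (-3)·-0.375 - (-4)·-0.429) / (10) = -1.284
  q = (-1 - (-2)·0.100 - (2)·-0.429) / (8) = 0.007
  r = (0 - (1)·0.100 - (2)·-0.375) / (7) = 0.093
Iteration 3:
  p = (-10 - (-3)·0.007 - (-4)·0.093) / (10) = -0.961
  q = (-1 - (-2)·-1.284 - (2)·0.093) / (8) = -0.469
  r = (0 - (1)·-1.284 - (2)·0.007) / (7) = 0.181

(-0.961, -0.469, 0.181)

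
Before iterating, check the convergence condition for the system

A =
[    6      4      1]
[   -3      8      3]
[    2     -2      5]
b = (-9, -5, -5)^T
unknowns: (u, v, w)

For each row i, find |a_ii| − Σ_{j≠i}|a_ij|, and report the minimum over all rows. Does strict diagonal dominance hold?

row 1: |6| − (4+1) = 1
row 2: |8| − (3+3) = 2
row 3: |5| − (2+2) = 1
minimum over rows = 1 → strictly diagonally dominant (convergence guaranteed)

1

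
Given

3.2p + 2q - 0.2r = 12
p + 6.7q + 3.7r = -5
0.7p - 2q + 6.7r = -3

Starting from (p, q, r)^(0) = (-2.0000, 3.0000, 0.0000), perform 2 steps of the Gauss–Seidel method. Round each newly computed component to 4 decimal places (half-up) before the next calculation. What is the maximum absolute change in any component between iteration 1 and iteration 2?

2.4569

Iteration 1:
  p = (12 - (2)·3.0000 - (-0.2)·0.0000) / (3.2) = 1.8750
  q = (-5 - (1)·1.8750 - (3.7)·0.0000) / (6.7) = -1.0261
  r = (-3 - (0.7)·1.8750 - (-2)·-1.0261) / (6.7) = -0.9500
Iteration 2:
  p = (12 - (2)·-1.0261 - (-0.2)·-0.9500) / (3.2) = 4.3319
  q = (-5 - (1)·4.3319 - (3.7)·-0.9500) / (6.7) = -0.8682
  r = (-3 - (0.7)·4.3319 - (-2)·-0.8682) / (6.7) = -1.1595
Change: (2.4569, 0.1579, -0.2095) → max |·| = 2.4569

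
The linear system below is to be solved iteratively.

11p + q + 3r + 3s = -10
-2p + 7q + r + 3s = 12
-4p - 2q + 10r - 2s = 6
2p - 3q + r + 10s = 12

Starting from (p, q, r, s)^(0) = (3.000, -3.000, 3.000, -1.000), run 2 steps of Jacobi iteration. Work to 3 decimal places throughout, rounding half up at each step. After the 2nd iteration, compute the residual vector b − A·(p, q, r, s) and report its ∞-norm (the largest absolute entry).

7.786

Iteration 1:
  p = (-10 - (1)·-3.000 - (3)·3.000 - (3)·-1.000) / (11) = -1.182
  q = (12 - (-2)·3.000 - (1)·3.000 - (3)·-1.000) / (7) = 2.571
  r = (6 - (-4)·3.000 - (-2)·-3.000 - (-2)·-1.000) / (10) = 1.000
  s = (12 - (2)·3.000 - (-3)·-3.000 - (1)·3.000) / (10) = -0.600
Iteration 2:
  p = (-10 - (1)·2.571 - (3)·1.000 - (3)·-0.600) / (11) = -1.252
  q = (12 - (-2)·-1.182 - (1)·1.000 - (3)·-0.600) / (7) = 1.491
  r = (6 - (-4)·-1.182 - (-2)·2.571 - (-2)·-0.600) / (10) = 0.521
  s = (12 - (2)·-1.182 - (-3)·2.571 - (1)·1.000) / (10) = 2.108
Residual b − A·x = (-5.606, -7.786, 2.980, -2.624); ∞-norm = 7.786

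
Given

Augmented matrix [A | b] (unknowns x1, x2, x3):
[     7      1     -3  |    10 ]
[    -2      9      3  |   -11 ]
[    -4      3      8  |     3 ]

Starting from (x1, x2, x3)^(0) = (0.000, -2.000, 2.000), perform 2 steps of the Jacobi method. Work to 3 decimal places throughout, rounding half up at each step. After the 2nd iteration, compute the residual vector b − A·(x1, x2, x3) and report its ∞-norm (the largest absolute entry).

Iteration 1:
  x1 = (10 - (1)·-2.000 - (-3)·2.000) / (7) = 2.571
  x2 = (-11 - (-2)·0.000 - (3)·2.000) / (9) = -1.889
  x3 = (3 - (-4)·0.000 - (3)·-2.000) / (8) = 1.125
Iteration 2:
  x1 = (10 - (1)·-1.889 - (-3)·1.125) / (7) = 2.181
  x2 = (-11 - (-2)·2.571 - (3)·1.125) / (9) = -1.026
  x3 = (3 - (-4)·2.571 - (3)·-1.889) / (8) = 2.369
Residual b − A·x = (2.866, -4.511, -4.150); ∞-norm = 4.511

4.511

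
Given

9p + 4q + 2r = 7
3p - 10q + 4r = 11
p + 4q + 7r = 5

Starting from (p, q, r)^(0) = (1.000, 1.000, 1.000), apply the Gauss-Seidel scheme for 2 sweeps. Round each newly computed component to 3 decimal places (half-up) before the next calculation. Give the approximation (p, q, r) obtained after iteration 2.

(0.834, -0.418, 0.834)

Iteration 1:
  p = (7 - (4)·1.000 - (2)·1.000) / (9) = 0.111
  q = (11 - (3)·0.111 - (4)·1.000) / (-10) = -0.667
  r = (5 - (1)·0.111 - (4)·-0.667) / (7) = 1.080
Iteration 2:
  p = (7 - (4)·-0.667 - (2)·1.080) / (9) = 0.834
  q = (11 - (3)·0.834 - (4)·1.080) / (-10) = -0.418
  r = (5 - (1)·0.834 - (4)·-0.418) / (7) = 0.834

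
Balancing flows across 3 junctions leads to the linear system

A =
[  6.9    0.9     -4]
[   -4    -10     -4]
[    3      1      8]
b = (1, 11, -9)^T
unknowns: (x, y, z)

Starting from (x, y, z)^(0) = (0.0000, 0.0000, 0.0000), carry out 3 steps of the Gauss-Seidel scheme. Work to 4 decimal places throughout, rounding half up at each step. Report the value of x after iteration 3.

-0.3266

Iteration 1:
  x = (1 - (0.9)·0.0000 - (-4)·0.0000) / (6.9) = 0.1449
  y = (11 - (-4)·0.1449 - (-4)·0.0000) / (-10) = -1.1580
  z = (-9 - (3)·0.1449 - (1)·-1.1580) / (8) = -1.0346
Iteration 2:
  x = (1 - (0.9)·-1.1580 - (-4)·-1.0346) / (6.9) = -0.3038
  y = (11 - (-4)·-0.3038 - (-4)·-1.0346) / (-10) = -0.5646
  z = (-9 - (3)·-0.3038 - (1)·-0.5646) / (8) = -0.9405
Iteration 3:
  x = (1 - (0.9)·-0.5646 - (-4)·-0.9405) / (6.9) = -0.3266
  y = (11 - (-4)·-0.3266 - (-4)·-0.9405) / (-10) = -0.5932
  z = (-9 - (3)·-0.3266 - (1)·-0.5932) / (8) = -0.9284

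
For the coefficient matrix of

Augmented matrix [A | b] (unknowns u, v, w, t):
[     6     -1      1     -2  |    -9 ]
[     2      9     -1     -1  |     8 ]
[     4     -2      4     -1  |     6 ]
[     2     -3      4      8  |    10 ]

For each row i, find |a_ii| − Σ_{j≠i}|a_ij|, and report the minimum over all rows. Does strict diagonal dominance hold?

-3

row 1: |6| − (1+1+2) = 2
row 2: |9| − (2+1+1) = 5
row 3: |4| − (4+2+1) = -3
row 4: |8| − (2+3+4) = -1
minimum over rows = -3 → not strictly diagonally dominant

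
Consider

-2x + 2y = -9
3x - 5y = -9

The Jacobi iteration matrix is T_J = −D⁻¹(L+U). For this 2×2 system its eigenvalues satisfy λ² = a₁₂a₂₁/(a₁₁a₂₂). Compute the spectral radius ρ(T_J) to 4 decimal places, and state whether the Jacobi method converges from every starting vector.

a₁₂a₂₁/(a₁₁a₂₂) = (2)·(3) / ((-2)·(-5)) = 0.600000
ρ = √|0.600000| = √0.600000 = 0.7746
ρ < 1, so Jacobi converges

0.7746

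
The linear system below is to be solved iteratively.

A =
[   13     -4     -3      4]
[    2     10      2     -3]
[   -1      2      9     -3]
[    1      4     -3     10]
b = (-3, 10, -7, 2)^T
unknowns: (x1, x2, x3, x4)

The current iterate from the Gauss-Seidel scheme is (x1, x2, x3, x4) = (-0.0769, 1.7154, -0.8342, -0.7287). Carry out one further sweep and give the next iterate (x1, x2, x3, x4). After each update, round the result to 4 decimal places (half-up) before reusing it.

(0.3288, 0.8825, -1.1803, -0.5400)

One sweep:
  x1 = (-3 - (-4)·1.7154 - (-3)·-0.8342 - (4)·-0.7287) / (13) = 0.3288
  x2 = (10 - (2)·0.3288 - (2)·-0.8342 - (-3)·-0.7287) / (10) = 0.8825
  x3 = (-7 - (-1)·0.3288 - (2)·0.8825 - (-3)·-0.7287) / (9) = -1.1803
  x4 = (2 - (1)·0.3288 - (4)·0.8825 - (-3)·-1.1803) / (10) = -0.5400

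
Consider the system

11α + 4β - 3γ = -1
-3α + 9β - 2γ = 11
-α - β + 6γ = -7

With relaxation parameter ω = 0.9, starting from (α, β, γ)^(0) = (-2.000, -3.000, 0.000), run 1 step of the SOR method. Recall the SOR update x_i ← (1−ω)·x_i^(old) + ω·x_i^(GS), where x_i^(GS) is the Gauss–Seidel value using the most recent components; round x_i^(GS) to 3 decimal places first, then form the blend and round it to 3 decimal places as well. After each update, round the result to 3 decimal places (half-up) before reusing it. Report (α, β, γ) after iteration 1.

Iteration 1:
  α: GS value = (-1 - (4)·-3.000 - (-3)·0.000) / (11) = 1.000;  α ← (1−ω)·-2.000 + ω·1.000 = 0.700
  β: GS value = (11 - (-3)·0.700 - (-2)·0.000) / (9) = 1.456;  β ← (1−ω)·-3.000 + ω·1.456 = 1.010
  γ: GS value = (-7 - (-1)·0.700 - (-1)·1.010) / (6) = -0.882;  γ ← (1−ω)·0.000 + ω·-0.882 = -0.794

(0.700, 1.010, -0.794)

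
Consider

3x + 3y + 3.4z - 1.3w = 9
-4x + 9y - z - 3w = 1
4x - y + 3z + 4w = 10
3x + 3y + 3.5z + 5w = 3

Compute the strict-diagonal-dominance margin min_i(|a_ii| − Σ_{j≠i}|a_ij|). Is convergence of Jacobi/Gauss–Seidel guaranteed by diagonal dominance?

row 1: |3| − (3+3.4+1.3) = -4.7
row 2: |9| − (4+1+3) = 1
row 3: |3| − (4+1+4) = -6
row 4: |5| − (3+3+3.5) = -4.5
minimum over rows = -6 → not strictly diagonally dominant

-6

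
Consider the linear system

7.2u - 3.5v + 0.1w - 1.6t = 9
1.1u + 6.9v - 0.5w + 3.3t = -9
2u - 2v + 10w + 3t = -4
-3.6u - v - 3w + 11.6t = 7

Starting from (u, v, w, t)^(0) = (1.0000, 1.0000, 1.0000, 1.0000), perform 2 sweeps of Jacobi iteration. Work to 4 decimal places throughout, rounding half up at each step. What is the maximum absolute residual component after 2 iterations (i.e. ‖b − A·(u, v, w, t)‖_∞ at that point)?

Iteration 1:
  u = (9 - (-3.5)·1.0000 - (0.1)·1.0000 - (-1.6)·1.0000) / (7.2) = 1.9444
  v = (-9 - (1.1)·1.0000 - (-0.5)·1.0000 - (3.3)·1.0000) / (6.9) = -1.8696
  w = (-4 - (2)·1.0000 - (-2)·1.0000 - (3)·1.0000) / (10) = -0.7000
  t = (7 - (-3.6)·1.0000 - (-1)·1.0000 - (-3)·1.0000) / (11.6) = 1.2586
Iteration 2:
  u = (9 - (-3.5)·-1.8696 - (0.1)·-0.7000 - (-1.6)·1.2586) / (7.2) = 0.6306
  v = (-9 - (1.1)·1.9444 - (-0.5)·-0.7000 - (3.3)·1.2586) / (6.9) = -2.2670
  w = (-4 - (2)·1.9444 - (-2)·-1.8696 - (3)·1.2586) / (10) = -1.5404
  t = (7 - (-3.6)·1.9444 - (-1)·-1.8696 - (-3)·-0.7000) / (11.6) = 0.8647
Residual b − A·x = (-1.9373, 2.3249, 3.0147, -7.6486); ∞-norm = 7.6486

7.6486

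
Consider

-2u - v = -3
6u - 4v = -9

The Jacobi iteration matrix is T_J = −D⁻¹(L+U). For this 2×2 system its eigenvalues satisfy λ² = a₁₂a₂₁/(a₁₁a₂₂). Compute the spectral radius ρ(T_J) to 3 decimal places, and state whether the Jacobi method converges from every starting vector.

a₁₂a₂₁/(a₁₁a₂₂) = (-1)·(6) / ((-2)·(-4)) = -0.750000
ρ = √|-0.750000| = √0.750000 = 0.866
ρ < 1, so Jacobi converges

0.866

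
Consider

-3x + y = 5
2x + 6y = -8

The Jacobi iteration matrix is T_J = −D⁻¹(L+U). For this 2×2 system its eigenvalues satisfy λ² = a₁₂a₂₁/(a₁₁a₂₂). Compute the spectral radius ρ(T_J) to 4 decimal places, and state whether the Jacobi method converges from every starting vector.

a₁₂a₂₁/(a₁₁a₂₂) = (1)·(2) / ((-3)·(6)) = -0.111111
ρ = √|-0.111111| = √0.111111 = 0.3333
ρ < 1, so Jacobi converges

0.3333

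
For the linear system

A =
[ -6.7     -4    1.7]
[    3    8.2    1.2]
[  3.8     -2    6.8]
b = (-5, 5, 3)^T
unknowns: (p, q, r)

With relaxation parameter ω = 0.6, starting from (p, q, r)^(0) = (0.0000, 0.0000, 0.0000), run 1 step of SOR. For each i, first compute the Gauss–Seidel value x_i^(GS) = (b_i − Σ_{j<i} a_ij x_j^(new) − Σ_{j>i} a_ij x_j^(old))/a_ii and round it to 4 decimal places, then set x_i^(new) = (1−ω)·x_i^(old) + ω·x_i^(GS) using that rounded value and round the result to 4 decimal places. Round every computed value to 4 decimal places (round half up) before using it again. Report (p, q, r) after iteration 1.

(0.4478, 0.2675, 0.1618)

Iteration 1:
  p: GS value = (-5 - (-4)·0.0000 - (1.7)·0.0000) / (-6.7) = 0.7463;  p ← (1−ω)·0.0000 + ω·0.7463 = 0.4478
  q: GS value = (5 - (3)·0.4478 - (1.2)·0.0000) / (8.2) = 0.4459;  q ← (1−ω)·0.0000 + ω·0.4459 = 0.2675
  r: GS value = (3 - (3.8)·0.4478 - (-2)·0.2675) / (6.8) = 0.2696;  r ← (1−ω)·0.0000 + ω·0.2696 = 0.1618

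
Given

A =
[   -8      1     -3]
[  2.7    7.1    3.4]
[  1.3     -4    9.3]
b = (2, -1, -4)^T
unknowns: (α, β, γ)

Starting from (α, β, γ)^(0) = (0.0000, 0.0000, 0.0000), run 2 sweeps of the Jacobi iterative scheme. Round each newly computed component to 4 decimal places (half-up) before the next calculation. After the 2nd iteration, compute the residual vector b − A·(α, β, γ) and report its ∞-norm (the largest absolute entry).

Iteration 1:
  α = (2 - (1)·0.0000 - (-3)·0.0000) / (-8) = -0.2500
  β = (-1 - (2.7)·0.0000 - (3.4)·0.0000) / (7.1) = -0.1408
  γ = (-4 - (1.3)·0.0000 - (-4)·0.0000) / (9.3) = -0.4301
Iteration 2:
  α = (2 - (1)·-0.1408 - (-3)·-0.4301) / (-8) = -0.1063
  β = (-1 - (2.7)·-0.2500 - (3.4)·-0.4301) / (7.1) = 0.1602
  γ = (-4 - (1.3)·-0.2500 - (-4)·-0.1408) / (9.3) = -0.4557
Residual b − A·x = (-0.3777, -0.3010, 1.0170); ∞-norm = 1.0170

1.0170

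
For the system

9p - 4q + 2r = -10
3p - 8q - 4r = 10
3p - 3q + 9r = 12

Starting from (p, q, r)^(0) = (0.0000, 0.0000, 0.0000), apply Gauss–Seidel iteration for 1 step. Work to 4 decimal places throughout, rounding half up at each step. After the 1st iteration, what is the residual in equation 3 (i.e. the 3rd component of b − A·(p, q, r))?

0.0003

Iteration 1:
  p = (-10 - (-4)·0.0000 - (2)·0.0000) / (9) = -1.1111
  q = (10 - (3)·-1.1111 - (-4)·0.0000) / (-8) = -1.6667
  r = (12 - (3)·-1.1111 - (-3)·-1.6667) / (9) = 1.1481
Residual b − A·x = (-8.9631, 4.5921, 0.0003)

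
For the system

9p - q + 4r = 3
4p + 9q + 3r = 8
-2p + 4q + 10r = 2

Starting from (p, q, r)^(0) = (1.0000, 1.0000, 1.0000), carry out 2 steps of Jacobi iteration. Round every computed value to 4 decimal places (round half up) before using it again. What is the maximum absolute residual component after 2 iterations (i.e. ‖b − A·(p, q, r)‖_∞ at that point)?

2.4202

Iteration 1:
  p = (3 - (-1)·1.0000 - (4)·1.0000) / (9) = 0.0000
  q = (8 - (4)·1.0000 - (3)·1.0000) / (9) = 0.1111
  r = (2 - (-2)·1.0000 - (4)·1.0000) / (10) = 0.0000
Iteration 2:
  p = (3 - (-1)·0.1111 - (4)·0.0000) / (9) = 0.3457
  q = (8 - (4)·0.0000 - (3)·0.0000) / (9) = 0.8889
  r = (2 - (-2)·0.0000 - (4)·0.1111) / (10) = 0.1556
Residual b − A·x = (0.1552, -1.8497, -2.4202); ∞-norm = 2.4202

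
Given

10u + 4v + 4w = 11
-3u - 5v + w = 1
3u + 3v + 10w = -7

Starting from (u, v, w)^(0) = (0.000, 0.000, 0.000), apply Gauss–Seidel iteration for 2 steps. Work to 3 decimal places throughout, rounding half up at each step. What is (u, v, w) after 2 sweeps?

Iteration 1:
  u = (11 - (4)·0.000 - (4)·0.000) / (10) = 1.100
  v = (1 - (-3)·1.100 - (1)·0.000) / (-5) = -0.860
  w = (-7 - (3)·1.100 - (3)·-0.860) / (10) = -0.772
Iteration 2:
  u = (11 - (4)·-0.860 - (4)·-0.772) / (10) = 1.753
  v = (1 - (-3)·1.753 - (1)·-0.772) / (-5) = -1.406
  w = (-7 - (3)·1.753 - (3)·-1.406) / (10) = -0.804

(1.753, -1.406, -0.804)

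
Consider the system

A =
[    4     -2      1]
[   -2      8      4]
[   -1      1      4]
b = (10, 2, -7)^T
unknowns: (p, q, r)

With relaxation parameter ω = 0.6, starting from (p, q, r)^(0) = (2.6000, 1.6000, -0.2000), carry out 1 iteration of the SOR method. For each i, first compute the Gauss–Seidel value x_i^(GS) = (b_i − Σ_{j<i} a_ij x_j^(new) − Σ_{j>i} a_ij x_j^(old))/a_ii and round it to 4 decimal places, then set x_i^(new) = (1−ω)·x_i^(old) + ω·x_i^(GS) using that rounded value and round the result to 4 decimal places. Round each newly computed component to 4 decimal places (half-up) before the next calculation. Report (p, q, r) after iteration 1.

(3.0500, 1.3075, -0.8686)

Iteration 1:
  p: GS value = (10 - (-2)·1.6000 - (1)·-0.2000) / (4) = 3.3500;  p ← (1−ω)·2.6000 + ω·3.3500 = 3.0500
  q: GS value = (2 - (-2)·3.0500 - (4)·-0.2000) / (8) = 1.1125;  q ← (1−ω)·1.6000 + ω·1.1125 = 1.3075
  r: GS value = (-7 - (-1)·3.0500 - (1)·1.3075) / (4) = -1.3144;  r ← (1−ω)·-0.2000 + ω·-1.3144 = -0.8686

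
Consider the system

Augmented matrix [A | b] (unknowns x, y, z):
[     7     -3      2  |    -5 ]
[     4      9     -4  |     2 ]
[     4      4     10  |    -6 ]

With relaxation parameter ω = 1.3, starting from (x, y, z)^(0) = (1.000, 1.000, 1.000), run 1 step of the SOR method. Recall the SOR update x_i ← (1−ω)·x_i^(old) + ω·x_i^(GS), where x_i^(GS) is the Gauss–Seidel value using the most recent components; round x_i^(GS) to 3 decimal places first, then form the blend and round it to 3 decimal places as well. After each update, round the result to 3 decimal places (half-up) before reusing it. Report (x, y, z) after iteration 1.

(-1.042, 1.169, -1.146)

Iteration 1:
  x: GS value = (-5 - (-3)·1.000 - (2)·1.000) / (7) = -0.571;  x ← (1−ω)·1.000 + ω·-0.571 = -1.042
  y: GS value = (2 - (4)·-1.042 - (-4)·1.000) / (9) = 1.130;  y ← (1−ω)·1.000 + ω·1.130 = 1.169
  z: GS value = (-6 - (4)·-1.042 - (4)·1.169) / (10) = -0.651;  z ← (1−ω)·1.000 + ω·-0.651 = -1.146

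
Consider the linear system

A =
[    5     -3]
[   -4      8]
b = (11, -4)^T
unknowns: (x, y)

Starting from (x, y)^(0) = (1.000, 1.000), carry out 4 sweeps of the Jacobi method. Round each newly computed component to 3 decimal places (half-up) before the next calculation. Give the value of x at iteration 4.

Iteration 1:
  x = (11 - (-3)·1.000) / (5) = 2.800
  y = (-4 - (-4)·1.000) / (8) = 0.000
Iteration 2:
  x = (11 - (-3)·0.000) / (5) = 2.200
  y = (-4 - (-4)·2.800) / (8) = 0.900
Iteration 3:
  x = (11 - (-3)·0.900) / (5) = 2.740
  y = (-4 - (-4)·2.200) / (8) = 0.600
Iteration 4:
  x = (11 - (-3)·0.600) / (5) = 2.560
  y = (-4 - (-4)·2.740) / (8) = 0.870

2.560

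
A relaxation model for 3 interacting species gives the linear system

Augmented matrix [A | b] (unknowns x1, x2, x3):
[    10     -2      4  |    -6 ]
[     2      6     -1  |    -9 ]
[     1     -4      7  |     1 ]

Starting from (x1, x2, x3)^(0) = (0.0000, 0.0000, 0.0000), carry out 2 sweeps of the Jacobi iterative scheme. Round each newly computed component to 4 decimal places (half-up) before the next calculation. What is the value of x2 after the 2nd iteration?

-1.2762

Iteration 1:
  x1 = (-6 - (-2)·0.0000 - (4)·0.0000) / (10) = -0.6000
  x2 = (-9 - (2)·0.0000 - (-1)·0.0000) / (6) = -1.5000
  x3 = (1 - (1)·0.0000 - (-4)·0.0000) / (7) = 0.1429
Iteration 2:
  x1 = (-6 - (-2)·-1.5000 - (4)·0.1429) / (10) = -0.9572
  x2 = (-9 - (2)·-0.6000 - (-1)·0.1429) / (6) = -1.2762
  x3 = (1 - (1)·-0.6000 - (-4)·-1.5000) / (7) = -0.6286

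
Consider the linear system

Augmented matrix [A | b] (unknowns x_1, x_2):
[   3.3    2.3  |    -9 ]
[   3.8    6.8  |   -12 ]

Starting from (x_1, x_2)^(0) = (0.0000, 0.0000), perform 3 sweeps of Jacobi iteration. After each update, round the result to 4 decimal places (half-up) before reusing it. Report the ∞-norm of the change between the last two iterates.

Iteration 1:
  x_1 = (-9 - (2.3)·0.0000) / (3.3) = -2.7273
  x_2 = (-12 - (3.8)·0.0000) / (6.8) = -1.7647
Iteration 2:
  x_1 = (-9 - (2.3)·-1.7647) / (3.3) = -1.4973
  x_2 = (-12 - (3.8)·-2.7273) / (6.8) = -0.2406
Iteration 3:
  x_1 = (-9 - (2.3)·-0.2406) / (3.3) = -2.5596
  x_2 = (-12 - (3.8)·-1.4973) / (6.8) = -0.9280
Change: (-1.0623, -0.6874) → max |·| = 1.0623

1.0623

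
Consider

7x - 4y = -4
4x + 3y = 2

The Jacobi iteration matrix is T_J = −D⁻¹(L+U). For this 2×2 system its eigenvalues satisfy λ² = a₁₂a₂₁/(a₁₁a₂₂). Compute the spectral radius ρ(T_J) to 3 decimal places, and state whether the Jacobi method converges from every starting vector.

a₁₂a₂₁/(a₁₁a₂₂) = (-4)·(4) / ((7)·(3)) = -0.761905
ρ = √|-0.761905| = √0.761905 = 0.873
ρ < 1, so Jacobi converges

0.873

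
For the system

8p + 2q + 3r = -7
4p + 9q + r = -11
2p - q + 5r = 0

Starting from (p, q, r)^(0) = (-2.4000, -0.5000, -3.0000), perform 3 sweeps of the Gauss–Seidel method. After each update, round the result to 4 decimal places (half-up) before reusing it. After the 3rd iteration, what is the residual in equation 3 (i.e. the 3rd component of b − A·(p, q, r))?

Iteration 1:
  p = (-7 - (2)·-0.5000 - (3)·-3.0000) / (8) = 0.3750
  q = (-11 - (4)·0.3750 - (1)·-3.0000) / (9) = -1.0556
  r = (0 - (2)·0.3750 - (-1)·-1.0556) / (5) = -0.3611
Iteration 2:
  p = (-7 - (2)·-1.0556 - (3)·-0.3611) / (8) = -0.4757
  q = (-11 - (4)·-0.4757 - (1)·-0.3611) / (9) = -0.9707
  r = (0 - (2)·-0.4757 - (-1)·-0.9707) / (5) = -0.0039
Iteration 3:
  p = (-7 - (2)·-0.9707 - (3)·-0.0039) / (8) = -0.6309
  q = (-11 - (4)·-0.6309 - (1)·-0.0039) / (9) = -0.9414
  r = (0 - (2)·-0.6309 - (-1)·-0.9414) / (5) = 0.0641
Residual b − A·x = (-0.2623, -0.0679, -0.0001)

-0.0001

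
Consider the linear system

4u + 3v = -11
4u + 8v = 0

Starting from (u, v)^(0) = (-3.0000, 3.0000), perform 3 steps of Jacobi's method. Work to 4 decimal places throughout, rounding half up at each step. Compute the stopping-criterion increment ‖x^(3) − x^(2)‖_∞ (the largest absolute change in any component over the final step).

Iteration 1:
  u = (-11 - (3)·3.0000) / (4) = -5.0000
  v = (0 - (4)·-3.0000) / (8) = 1.5000
Iteration 2:
  u = (-11 - (3)·1.5000) / (4) = -3.8750
  v = (0 - (4)·-5.0000) / (8) = 2.5000
Iteration 3:
  u = (-11 - (3)·2.5000) / (4) = -4.6250
  v = (0 - (4)·-3.8750) / (8) = 1.9375
Change: (-0.7500, -0.5625) → max |·| = 0.7500

0.7500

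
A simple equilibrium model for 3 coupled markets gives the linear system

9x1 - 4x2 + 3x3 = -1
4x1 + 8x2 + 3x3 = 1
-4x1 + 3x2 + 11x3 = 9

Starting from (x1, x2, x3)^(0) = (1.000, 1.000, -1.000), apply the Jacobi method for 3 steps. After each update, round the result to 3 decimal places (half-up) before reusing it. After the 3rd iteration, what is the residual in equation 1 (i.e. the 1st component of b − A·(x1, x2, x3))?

2.666

Iteration 1:
  x1 = (-1 - (-4)·1.000 - (3)·-1.000) / (9) = 0.667
  x2 = (1 - (4)·1.000 - (3)·-1.000) / (8) = 0.000
  x3 = (9 - (-4)·1.000 - (3)·1.000) / (11) = 0.909
Iteration 2:
  x1 = (-1 - (-4)·0.000 - (3)·0.909) / (9) = -0.414
  x2 = (1 - (4)·0.667 - (3)·0.909) / (8) = -0.549
  x3 = (9 - (-4)·0.667 - (3)·0.000) / (11) = 1.061
Iteration 3:
  x1 = (-1 - (-4)·-0.549 - (3)·1.061) / (9) = -0.709
  x2 = (1 - (4)·-0.414 - (3)·1.061) / (8) = -0.066
  x3 = (9 - (-4)·-0.414 - (3)·-0.549) / (11) = 0.817
Residual b − A·x = (2.666, 1.913, -2.625)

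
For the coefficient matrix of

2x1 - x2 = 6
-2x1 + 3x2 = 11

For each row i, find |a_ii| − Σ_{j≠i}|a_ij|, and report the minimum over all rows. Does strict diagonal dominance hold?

1

row 1: |2| − (1) = 1
row 2: |3| − (2) = 1
minimum over rows = 1 → strictly diagonally dominant (convergence guaranteed)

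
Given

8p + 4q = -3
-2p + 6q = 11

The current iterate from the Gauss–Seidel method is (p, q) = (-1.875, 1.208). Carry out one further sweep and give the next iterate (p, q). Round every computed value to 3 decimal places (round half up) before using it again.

(-0.979, 1.507)

One sweep:
  p = (-3 - (4)·1.208) / (8) = -0.979
  q = (11 - (-2)·-0.979) / (6) = 1.507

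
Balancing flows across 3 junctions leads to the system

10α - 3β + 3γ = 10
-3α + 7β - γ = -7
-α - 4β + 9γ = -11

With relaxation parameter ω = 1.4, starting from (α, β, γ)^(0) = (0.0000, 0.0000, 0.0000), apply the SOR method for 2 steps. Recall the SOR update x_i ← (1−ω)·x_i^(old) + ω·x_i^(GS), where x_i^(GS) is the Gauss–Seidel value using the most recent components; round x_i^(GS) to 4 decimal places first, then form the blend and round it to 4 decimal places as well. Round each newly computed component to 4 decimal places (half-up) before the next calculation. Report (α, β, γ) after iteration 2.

Iteration 1:
  α: GS value = (10 - (-3)·0.0000 - (3)·0.0000) / (10) = 1.0000;  α ← (1−ω)·0.0000 + ω·1.0000 = 1.4000
  β: GS value = (-7 - (-3)·1.4000 - (-1)·0.0000) / (7) = -0.4000;  β ← (1−ω)·0.0000 + ω·-0.4000 = -0.5600
  γ: GS value = (-11 - (-1)·1.4000 - (-4)·-0.5600) / (9) = -1.3156;  γ ← (1−ω)·0.0000 + ω·-1.3156 = -1.8418
Iteration 2:
  α: GS value = (10 - (-3)·-0.5600 - (3)·-1.8418) / (10) = 1.3845;  α ← (1−ω)·1.4000 + ω·1.3845 = 1.3783
  β: GS value = (-7 - (-3)·1.3783 - (-1)·-1.8418) / (7) = -0.6724;  β ← (1−ω)·-0.5600 + ω·-0.6724 = -0.7174
  γ: GS value = (-11 - (-1)·1.3783 - (-4)·-0.7174) / (9) = -1.3879;  γ ← (1−ω)·-1.8418 + ω·-1.3879 = -1.2063

(1.3783, -0.7174, -1.2063)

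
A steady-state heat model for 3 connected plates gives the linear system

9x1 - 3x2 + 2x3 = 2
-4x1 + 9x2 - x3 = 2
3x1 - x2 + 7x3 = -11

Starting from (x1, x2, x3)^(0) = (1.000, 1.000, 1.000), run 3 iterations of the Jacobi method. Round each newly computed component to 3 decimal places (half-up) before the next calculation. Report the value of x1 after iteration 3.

0.633

Iteration 1:
  x1 = (2 - (-3)·1.000 - (2)·1.000) / (9) = 0.333
  x2 = (2 - (-4)·1.000 - (-1)·1.000) / (9) = 0.778
  x3 = (-11 - (3)·1.000 - (-1)·1.000) / (7) = -1.857
Iteration 2:
  x1 = (2 - (-3)·0.778 - (2)·-1.857) / (9) = 0.894
  x2 = (2 - (-4)·0.333 - (-1)·-1.857) / (9) = 0.164
  x3 = (-11 - (3)·0.333 - (-1)·0.778) / (7) = -1.603
Iteration 3:
  x1 = (2 - (-3)·0.164 - (2)·-1.603) / (9) = 0.633
  x2 = (2 - (-4)·0.894 - (-1)·-1.603) / (9) = 0.441
  x3 = (-11 - (3)·0.894 - (-1)·0.164) / (7) = -1.931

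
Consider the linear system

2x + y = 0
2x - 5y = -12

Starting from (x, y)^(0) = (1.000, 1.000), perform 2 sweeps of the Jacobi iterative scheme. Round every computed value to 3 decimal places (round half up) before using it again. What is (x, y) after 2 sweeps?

Iteration 1:
  x = (0 - (1)·1.000) / (2) = -0.500
  y = (-12 - (2)·1.000) / (-5) = 2.800
Iteration 2:
  x = (0 - (1)·2.800) / (2) = -1.400
  y = (-12 - (2)·-0.500) / (-5) = 2.200

(-1.400, 2.200)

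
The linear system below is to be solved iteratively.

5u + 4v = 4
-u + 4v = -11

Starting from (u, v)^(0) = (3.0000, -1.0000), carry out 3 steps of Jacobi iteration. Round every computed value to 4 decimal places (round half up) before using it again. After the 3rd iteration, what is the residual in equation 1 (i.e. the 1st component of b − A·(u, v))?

-0.8000

Iteration 1:
  u = (4 - (4)·-1.0000) / (5) = 1.6000
  v = (-11 - (-1)·3.0000) / (4) = -2.0000
Iteration 2:
  u = (4 - (4)·-2.0000) / (5) = 2.4000
  v = (-11 - (-1)·1.6000) / (4) = -2.3500
Iteration 3:
  u = (4 - (4)·-2.3500) / (5) = 2.6800
  v = (-11 - (-1)·2.4000) / (4) = -2.1500
Residual b − A·x = (-0.8000, 0.2800)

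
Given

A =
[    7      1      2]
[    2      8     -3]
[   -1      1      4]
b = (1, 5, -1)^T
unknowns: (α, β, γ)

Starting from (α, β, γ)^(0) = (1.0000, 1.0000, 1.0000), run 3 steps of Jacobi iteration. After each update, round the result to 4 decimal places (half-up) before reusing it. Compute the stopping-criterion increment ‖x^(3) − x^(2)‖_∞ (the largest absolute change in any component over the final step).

Iteration 1:
  α = (1 - (1)·1.0000 - (2)·1.0000) / (7) = -0.2857
  β = (5 - (2)·1.0000 - (-3)·1.0000) / (8) = 0.7500
  γ = (-1 - (-1)·1.0000 - (1)·1.0000) / (4) = -0.2500
Iteration 2:
  α = (1 - (1)·0.7500 - (2)·-0.2500) / (7) = 0.1071
  β = (5 - (2)·-0.2857 - (-3)·-0.2500) / (8) = 0.6027
  γ = (-1 - (-1)·-0.2857 - (1)·0.7500) / (4) = -0.5089
Iteration 3:
  α = (1 - (1)·0.6027 - (2)·-0.5089) / (7) = 0.2022
  β = (5 - (2)·0.1071 - (-3)·-0.5089) / (8) = 0.4074
  γ = (-1 - (-1)·0.1071 - (1)·0.6027) / (4) = -0.3739
Change: (0.0951, -0.1953, 0.1350) → max |·| = 0.1953

0.1953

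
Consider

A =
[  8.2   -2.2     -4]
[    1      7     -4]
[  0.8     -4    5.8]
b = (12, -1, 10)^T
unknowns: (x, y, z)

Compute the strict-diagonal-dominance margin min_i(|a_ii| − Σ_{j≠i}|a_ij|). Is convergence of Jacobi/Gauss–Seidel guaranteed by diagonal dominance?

1

row 1: |8.2| − (2.2+4) = 2
row 2: |7| − (1+4) = 2
row 3: |5.8| − (0.8+4) = 1
minimum over rows = 1 → strictly diagonally dominant (convergence guaranteed)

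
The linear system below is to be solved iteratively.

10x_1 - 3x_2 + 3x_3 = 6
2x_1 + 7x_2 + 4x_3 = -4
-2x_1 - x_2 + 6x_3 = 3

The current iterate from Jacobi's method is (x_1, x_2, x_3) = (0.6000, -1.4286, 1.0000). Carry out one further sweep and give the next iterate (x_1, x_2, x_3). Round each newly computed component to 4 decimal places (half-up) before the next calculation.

(-0.1286, -1.3143, 0.4619)

One sweep:
  x_1 = (6 - (-3)·-1.4286 - (3)·1.0000) / (10) = -0.1286
  x_2 = (-4 - (2)·0.6000 - (4)·1.0000) / (7) = -1.3143
  x_3 = (3 - (-2)·0.6000 - (-1)·-1.4286) / (6) = 0.4619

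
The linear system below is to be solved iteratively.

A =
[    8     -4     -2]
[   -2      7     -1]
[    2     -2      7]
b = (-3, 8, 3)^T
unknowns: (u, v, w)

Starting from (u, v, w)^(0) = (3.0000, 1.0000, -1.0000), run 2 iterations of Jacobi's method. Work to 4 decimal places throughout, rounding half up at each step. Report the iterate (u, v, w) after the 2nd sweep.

(0.5178, 1.0867, 0.9949)

Iteration 1:
  u = (-3 - (-4)·1.0000 - (-2)·-1.0000) / (8) = -0.1250
  v = (8 - (-2)·3.0000 - (-1)·-1.0000) / (7) = 1.8571
  w = (3 - (2)·3.0000 - (-2)·1.0000) / (7) = -0.1429
Iteration 2:
  u = (-3 - (-4)·1.8571 - (-2)·-0.1429) / (8) = 0.5178
  v = (8 - (-2)·-0.1250 - (-1)·-0.1429) / (7) = 1.0867
  w = (3 - (2)·-0.1250 - (-2)·1.8571) / (7) = 0.9949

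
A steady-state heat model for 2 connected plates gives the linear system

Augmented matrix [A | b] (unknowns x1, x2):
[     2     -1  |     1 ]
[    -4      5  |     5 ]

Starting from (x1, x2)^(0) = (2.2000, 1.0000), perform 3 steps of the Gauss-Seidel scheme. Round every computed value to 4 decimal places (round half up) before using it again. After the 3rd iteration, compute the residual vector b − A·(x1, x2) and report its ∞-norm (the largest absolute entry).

Iteration 1:
  x1 = (1 - (-1)·1.0000) / (2) = 1.0000
  x2 = (5 - (-4)·1.0000) / (5) = 1.8000
Iteration 2:
  x1 = (1 - (-1)·1.8000) / (2) = 1.4000
  x2 = (5 - (-4)·1.4000) / (5) = 2.1200
Iteration 3:
  x1 = (1 - (-1)·2.1200) / (2) = 1.5600
  x2 = (5 - (-4)·1.5600) / (5) = 2.2480
Residual b − A·x = (0.1280, 0.0000); ∞-norm = 0.1280

0.1280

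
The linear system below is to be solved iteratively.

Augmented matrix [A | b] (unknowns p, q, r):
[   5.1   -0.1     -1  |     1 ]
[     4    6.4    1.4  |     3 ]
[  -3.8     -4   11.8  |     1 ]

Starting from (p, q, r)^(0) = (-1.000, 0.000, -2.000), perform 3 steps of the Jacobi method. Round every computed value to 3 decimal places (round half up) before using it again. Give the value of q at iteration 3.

0.238

Iteration 1:
  p = (1 - (-0.1)·0.000 - (-1)·-2.000) / (5.1) = -0.196
  q = (3 - (4)·-1.000 - (1.4)·-2.000) / (6.4) = 1.531
  r = (1 - (-3.8)·-1.000 - (-4)·0.000) / (11.8) = -0.237
Iteration 2:
  p = (1 - (-0.1)·1.531 - (-1)·-0.237) / (5.1) = 0.180
  q = (3 - (4)·-0.196 - (1.4)·-0.237) / (6.4) = 0.643
  r = (1 - (-3.8)·-0.196 - (-4)·1.531) / (11.8) = 0.541
Iteration 3:
  p = (1 - (-0.1)·0.643 - (-1)·0.541) / (5.1) = 0.315
  q = (3 - (4)·0.180 - (1.4)·0.541) / (6.4) = 0.238
  r = (1 - (-3.8)·0.180 - (-4)·0.643) / (11.8) = 0.361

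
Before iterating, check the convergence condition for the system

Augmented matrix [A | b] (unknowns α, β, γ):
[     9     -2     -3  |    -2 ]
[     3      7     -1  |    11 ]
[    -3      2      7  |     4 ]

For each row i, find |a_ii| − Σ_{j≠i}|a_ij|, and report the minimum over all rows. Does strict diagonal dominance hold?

2

row 1: |9| − (2+3) = 4
row 2: |7| − (3+1) = 3
row 3: |7| − (3+2) = 2
minimum over rows = 2 → strictly diagonally dominant (convergence guaranteed)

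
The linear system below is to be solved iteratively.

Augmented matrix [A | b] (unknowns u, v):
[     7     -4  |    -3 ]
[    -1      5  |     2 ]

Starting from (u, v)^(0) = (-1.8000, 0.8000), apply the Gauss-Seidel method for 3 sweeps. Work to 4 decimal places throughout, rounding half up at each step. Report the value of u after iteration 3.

Iteration 1:
  u = (-3 - (-4)·0.8000) / (7) = 0.0286
  v = (2 - (-1)·0.0286) / (5) = 0.4057
Iteration 2:
  u = (-3 - (-4)·0.4057) / (7) = -0.1967
  v = (2 - (-1)·-0.1967) / (5) = 0.3607
Iteration 3:
  u = (-3 - (-4)·0.3607) / (7) = -0.2225
  v = (2 - (-1)·-0.2225) / (5) = 0.3555

-0.2225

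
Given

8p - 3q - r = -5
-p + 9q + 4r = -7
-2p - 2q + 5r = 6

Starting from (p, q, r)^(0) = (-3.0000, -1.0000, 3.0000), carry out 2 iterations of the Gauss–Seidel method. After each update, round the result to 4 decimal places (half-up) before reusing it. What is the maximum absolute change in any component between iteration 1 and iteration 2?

Iteration 1:
  p = (-5 - (-3)·-1.0000 - (-1)·3.0000) / (8) = -0.6250
  q = (-7 - (-1)·-0.6250 - (4)·3.0000) / (9) = -2.1806
  r = (6 - (-2)·-0.6250 - (-2)·-2.1806) / (5) = 0.0778
Iteration 2:
  p = (-5 - (-3)·-2.1806 - (-1)·0.0778) / (8) = -1.4330
  q = (-7 - (-1)·-1.4330 - (4)·0.0778) / (9) = -0.9716
  r = (6 - (-2)·-1.4330 - (-2)·-0.9716) / (5) = 0.2382
Change: (-0.8080, 1.2090, 0.1604) → max |·| = 1.2090

1.2090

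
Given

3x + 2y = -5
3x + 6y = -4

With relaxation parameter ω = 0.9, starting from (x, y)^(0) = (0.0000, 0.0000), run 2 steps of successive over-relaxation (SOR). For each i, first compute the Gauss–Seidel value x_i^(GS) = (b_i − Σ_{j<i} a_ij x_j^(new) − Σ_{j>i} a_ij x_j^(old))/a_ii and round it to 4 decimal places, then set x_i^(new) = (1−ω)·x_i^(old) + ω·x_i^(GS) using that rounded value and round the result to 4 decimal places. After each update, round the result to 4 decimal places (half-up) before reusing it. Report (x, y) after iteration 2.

Iteration 1:
  x: GS value = (-5 - (2)·0.0000) / (3) = -1.6667;  x ← (1−ω)·0.0000 + ω·-1.6667 = -1.5000
  y: GS value = (-4 - (3)·-1.5000) / (6) = 0.0833;  y ← (1−ω)·0.0000 + ω·0.0833 = 0.0750
Iteration 2:
  x: GS value = (-5 - (2)·0.0750) / (3) = -1.7167;  x ← (1−ω)·-1.5000 + ω·-1.7167 = -1.6950
  y: GS value = (-4 - (3)·-1.6950) / (6) = 0.1808;  y ← (1−ω)·0.0750 + ω·0.1808 = 0.1702

(-1.6950, 0.1702)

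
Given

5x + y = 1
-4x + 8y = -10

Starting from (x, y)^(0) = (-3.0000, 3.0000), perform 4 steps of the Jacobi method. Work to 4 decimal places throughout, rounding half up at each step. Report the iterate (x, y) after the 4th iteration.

Iteration 1:
  x = (1 - (1)·3.0000) / (5) = -0.4000
  y = (-10 - (-4)·-3.0000) / (8) = -2.7500
Iteration 2:
  x = (1 - (1)·-2.7500) / (5) = 0.7500
  y = (-10 - (-4)·-0.4000) / (8) = -1.4500
Iteration 3:
  x = (1 - (1)·-1.4500) / (5) = 0.4900
  y = (-10 - (-4)·0.7500) / (8) = -0.8750
Iteration 4:
  x = (1 - (1)·-0.8750) / (5) = 0.3750
  y = (-10 - (-4)·0.4900) / (8) = -1.0050

(0.3750, -1.0050)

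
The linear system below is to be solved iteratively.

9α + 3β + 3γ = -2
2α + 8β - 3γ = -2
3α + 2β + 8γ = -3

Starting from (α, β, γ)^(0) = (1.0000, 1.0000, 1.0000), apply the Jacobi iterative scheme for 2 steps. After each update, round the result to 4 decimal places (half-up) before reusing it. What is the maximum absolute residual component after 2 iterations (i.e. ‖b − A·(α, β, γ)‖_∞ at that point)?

Iteration 1:
  α = (-2 - (3)·1.0000 - (3)·1.0000) / (9) = -0.8889
  β = (-2 - (2)·1.0000 - (-3)·1.0000) / (8) = -0.1250
  γ = (-3 - (3)·1.0000 - (2)·1.0000) / (8) = -1.0000
Iteration 2:
  α = (-2 - (3)·-0.1250 - (3)·-1.0000) / (9) = 0.1528
  β = (-2 - (2)·-0.8889 - (-3)·-1.0000) / (8) = -0.4028
  γ = (-3 - (3)·-0.8889 - (2)·-0.1250) / (8) = -0.0104
Residual b − A·x = (-2.1356, 0.8856, -2.5696); ∞-norm = 2.5696

2.5696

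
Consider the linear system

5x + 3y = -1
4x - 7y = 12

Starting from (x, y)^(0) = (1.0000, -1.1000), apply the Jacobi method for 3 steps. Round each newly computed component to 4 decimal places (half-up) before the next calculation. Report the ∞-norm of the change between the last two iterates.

Iteration 1:
  x = (-1 - (3)·-1.1000) / (5) = 0.4600
  y = (12 - (4)·1.0000) / (-7) = -1.1429
Iteration 2:
  x = (-1 - (3)·-1.1429) / (5) = 0.4857
  y = (12 - (4)·0.4600) / (-7) = -1.4514
Iteration 3:
  x = (-1 - (3)·-1.4514) / (5) = 0.6708
  y = (12 - (4)·0.4857) / (-7) = -1.4367
Change: (0.1851, 0.0147) → max |·| = 0.1851

0.1851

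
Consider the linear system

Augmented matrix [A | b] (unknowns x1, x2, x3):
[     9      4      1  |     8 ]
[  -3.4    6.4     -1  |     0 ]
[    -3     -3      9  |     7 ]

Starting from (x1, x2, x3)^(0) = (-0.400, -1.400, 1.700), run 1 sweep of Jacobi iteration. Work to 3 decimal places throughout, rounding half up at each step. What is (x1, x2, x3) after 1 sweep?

Iteration 1:
  x1 = (8 - (4)·-1.400 - (1)·1.700) / (9) = 1.322
  x2 = (0 - (-3.4)·-0.400 - (-1)·1.700) / (6.4) = 0.053
  x3 = (7 - (-3)·-0.400 - (-3)·-1.400) / (9) = 0.178

(1.322, 0.053, 0.178)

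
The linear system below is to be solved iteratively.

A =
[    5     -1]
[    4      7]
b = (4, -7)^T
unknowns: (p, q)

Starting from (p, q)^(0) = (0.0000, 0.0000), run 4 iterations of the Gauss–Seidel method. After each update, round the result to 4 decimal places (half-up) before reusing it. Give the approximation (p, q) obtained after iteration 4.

Iteration 1:
  p = (4 - (-1)·0.0000) / (5) = 0.8000
  q = (-7 - (4)·0.8000) / (7) = -1.4571
Iteration 2:
  p = (4 - (-1)·-1.4571) / (5) = 0.5086
  q = (-7 - (4)·0.5086) / (7) = -1.2906
Iteration 3:
  p = (4 - (-1)·-1.2906) / (5) = 0.5419
  q = (-7 - (4)·0.5419) / (7) = -1.3097
Iteration 4:
  p = (4 - (-1)·-1.3097) / (5) = 0.5381
  q = (-7 - (4)·0.5381) / (7) = -1.3075

(0.5381, -1.3075)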